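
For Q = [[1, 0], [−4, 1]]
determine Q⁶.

[[1, 0], [−24, 1]]

Q = I + N where N = [[0, 0], [−4, 0]] is strictly lower-triangular, so N² = 0.
(I + N)⁶ = I + 6·N = [[1, 0], [−24, 1]].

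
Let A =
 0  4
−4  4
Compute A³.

A² = [[−16, 16], [−16, 0]]
A³ = [[−64, 0], [0, −64]]

[[−64, 0], [0, −64]]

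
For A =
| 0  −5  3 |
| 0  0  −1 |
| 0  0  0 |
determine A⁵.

A is strictly triangular, hence nilpotent: A³ = 0, so A⁵ = 0.

[[0, 0, 0], [0, 0, 0], [0, 0, 0]]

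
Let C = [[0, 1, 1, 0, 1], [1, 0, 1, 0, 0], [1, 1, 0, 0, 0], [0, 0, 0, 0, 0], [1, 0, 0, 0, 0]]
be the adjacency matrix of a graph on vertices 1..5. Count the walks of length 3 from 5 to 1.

The number of length-3 walks from vertex 5 to vertex 1 is entry (5,1) of C^3, where C is the adjacency matrix.
C^2 = [[3, 1, 1, 0, 0], [1, 2, 1, 0, 1], [1, 1, 2, 0, 1], [0, 0, 0, 0, 0], [0, 1, 1, 0, 1]]
C^3 = [[2, 4, 4, 0, 3], [4, 2, 3, 0, 1], [4, 3, 2, 0, 1], [0, 0, 0, 0, 0], [3, 1, 1, 0, 0]]

3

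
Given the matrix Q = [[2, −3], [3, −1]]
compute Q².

[[−5, −3], [3, −8]]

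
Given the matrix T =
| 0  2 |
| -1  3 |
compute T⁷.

tr T = 3 and det T = 2, so the characteristic polynomial is λ² − (3)λ + (2) with roots 1 and 2.
Eigenvectors give P = [[2, 1], [1, 1]] with P⁻¹ = [[1, -1], [-1, 2]], and T = P·diag(1, 2)·P⁻¹.
Then T⁷ = P·diag(1, 128)·P⁻¹ = [[2, 128], [1, 128]] · [[1, -1], [-1, 2]] = [[-126, 254], [-127, 255]].

[[-126, 254], [-127, 255]]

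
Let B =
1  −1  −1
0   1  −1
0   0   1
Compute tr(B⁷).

3

B = I + N where N = [[0, −1, −1], [0, 0, −1], [0, 0, 0]] is strictly upper-triangular, so N³ = 0.
(I + N)⁷ = I + 7·N + 21·N² = [[1, −7, 14], [0, 1, −7], [0, 0, 1]].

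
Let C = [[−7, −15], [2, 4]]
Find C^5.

tr C = −3 and det C = 2, so the characteristic polynomial is λ² − (−3)λ + (2) with roots −1 and −2.
Eigenvectors give P = [[−5, −3], [2, 1]] with P⁻¹ = [[1, 3], [−2, −5]], and C = P·diag(−1, −2)·P⁻¹.
Then C^5 = P·diag(−1, −32)·P⁻¹ = [[5, 96], [−2, −32]] · [[1, 3], [−2, −5]] = [[−187, −465], [62, 154]].

[[−187, −465], [62, 154]]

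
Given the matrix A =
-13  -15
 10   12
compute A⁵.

tr A = -1 and det A = -6, so the characteristic polynomial is λ² − (-1)λ + (-6) with roots 2 and -3.
Eigenvectors give P = [[-1, 3], [1, -2]] with P⁻¹ = [[2, 3], [1, 1]], and A = P·diag(2, -3)·P⁻¹.
Then A⁵ = P·diag(32, -243)·P⁻¹ = [[-32, -729], [32, 486]] · [[2, 3], [1, 1]] = [[-793, -825], [550, 582]].

[[-793, -825], [550, 582]]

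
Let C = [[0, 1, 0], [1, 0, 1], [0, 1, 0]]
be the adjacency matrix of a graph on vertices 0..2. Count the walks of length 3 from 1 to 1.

0

The number of length-3 walks from vertex 1 to vertex 1 is entry (1,1) of C³, where C is the adjacency matrix.
C² = [[1, 0, 1], [0, 2, 0], [1, 0, 1]]
C³ = [[0, 2, 0], [2, 0, 2], [0, 2, 0]]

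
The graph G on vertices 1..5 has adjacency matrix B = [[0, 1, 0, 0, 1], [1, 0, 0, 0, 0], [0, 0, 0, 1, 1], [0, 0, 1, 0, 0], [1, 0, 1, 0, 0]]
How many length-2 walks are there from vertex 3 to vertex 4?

The number of length-2 walks from vertex 3 to vertex 4 is entry (3,4) of B^2, where B is the adjacency matrix.
B^2 = [[2, 0, 1, 0, 0], [0, 1, 0, 0, 1], [1, 0, 2, 0, 0], [0, 0, 0, 1, 1], [0, 1, 0, 1, 2]]

0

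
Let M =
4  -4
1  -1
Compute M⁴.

[[108, -108], [27, -27]]

M² = [[12, -12], [3, -3]]
M³ = [[36, -36], [9, -9]]
M⁴ = [[108, -108], [27, -27]]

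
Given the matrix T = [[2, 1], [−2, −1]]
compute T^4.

T² = T (a projection; rank 1, trace 1), so T^4 = T.

[[2, 1], [−2, −1]]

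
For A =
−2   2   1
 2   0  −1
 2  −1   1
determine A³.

A² = [[10, −5, −3], [−6, 5, 1], [−4, 3, 4]]
A³ = [[−36, 23, 12], [24, −13, −10], [22, −12, −3]]

[[−36, 23, 12], [24, −13, −10], [22, −12, −3]]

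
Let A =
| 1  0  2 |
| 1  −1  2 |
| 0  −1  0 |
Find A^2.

[[1, −2, 2], [0, −1, 0], [−1, 1, −2]]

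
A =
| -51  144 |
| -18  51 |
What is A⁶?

tr A = 0 and det A = -9, so the characteristic polynomial is λ² − (0)λ + (-9) with roots 3 and -3.
Eigenvectors give P = [[-8, 3], [-3, 1]] with P⁻¹ = [[1, -3], [3, -8]], and A = P·diag(3, -3)·P⁻¹.
Then A⁶ = P·diag(729, 729)·P⁻¹ = [[-5832, 2187], [-2187, 729]] · [[1, -3], [3, -8]] = [[729, 0], [0, 729]].

[[729, 0], [0, 729]]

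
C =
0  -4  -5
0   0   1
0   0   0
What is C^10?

C is strictly triangular, hence nilpotent: C^3 = 0, so C^10 = 0.

[[0, 0, 0], [0, 0, 0], [0, 0, 0]]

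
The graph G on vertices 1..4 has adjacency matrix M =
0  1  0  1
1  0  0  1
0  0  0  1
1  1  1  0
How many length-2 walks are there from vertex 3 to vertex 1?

1

The number of length-2 walks from vertex 3 to vertex 1 is entry (3,1) of M^2, where M is the adjacency matrix.
M^2 = [[2, 1, 1, 1], [1, 2, 1, 1], [1, 1, 1, 0], [1, 1, 0, 3]]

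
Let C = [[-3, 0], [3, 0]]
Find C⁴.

C² = [[9, 0], [-9, 0]]
C³ = [[-27, 0], [27, 0]]
C⁴ = [[81, 0], [-81, 0]]

[[81, 0], [-81, 0]]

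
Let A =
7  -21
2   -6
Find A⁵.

[[7, -21], [2, -6]]

A² = A (a projection; rank 1, trace 1), so A⁵ = A.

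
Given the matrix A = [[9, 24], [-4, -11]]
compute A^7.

tr A = -2 and det A = -3, so the characteristic polynomial is λ² − (-2)λ + (-3) with roots 1 and -3.
Eigenvectors give P = [[-3, -2], [1, 1]] with P⁻¹ = [[-1, -2], [1, 3]], and A = P·diag(1, -3)·P⁻¹.
Then A^7 = P·diag(1, -2187)·P⁻¹ = [[-3, 4374], [1, -2187]] · [[-1, -2], [1, 3]] = [[4377, 13128], [-2188, -6563]].

[[4377, 13128], [-2188, -6563]]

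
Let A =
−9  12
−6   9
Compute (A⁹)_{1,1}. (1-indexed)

−59049

tr A = 0 and det A = −9, so the characteristic polynomial is λ² − (0)λ + (−9) with roots −3 and 3.
Eigenvectors give P = [[2, −1], [1, −1]] with P⁻¹ = [[1, −1], [1, −2]], and A = P·diag(−3, 3)·P⁻¹.
Then A⁹ = P·diag(−19683, 19683)·P⁻¹ = [[−39366, −19683], [−19683, −19683]] · [[1, −1], [1, −2]] = [[−59049, 78732], [−39366, 59049]].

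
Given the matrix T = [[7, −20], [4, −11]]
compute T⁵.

tr T = −4 and det T = 3, so the characteristic polynomial is λ² − (−4)λ + (3) with roots −1 and −3.
Eigenvectors give P = [[5, 2], [2, 1]] with P⁻¹ = [[1, −2], [−2, 5]], and T = P·diag(−1, −3)·P⁻¹.
Then T⁵ = P·diag(−1, −243)·P⁻¹ = [[−5, −486], [−2, −243]] · [[1, −2], [−2, 5]] = [[967, −2420], [484, −1211]].

[[967, −2420], [484, −1211]]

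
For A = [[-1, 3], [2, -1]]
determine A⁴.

A² = [[7, -6], [-4, 7]]
A³ = [[-19, 27], [18, -19]]
A⁴ = [[73, -84], [-56, 73]]

[[73, -84], [-56, 73]]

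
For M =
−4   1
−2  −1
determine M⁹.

[[−38854, 19171], [−38342, 18659]]

tr M = −5 and det M = 6, so the characteristic polynomial is λ² − (−5)λ + (6) with roots −3 and −2.
Eigenvectors give P = [[−1, 1], [−1, 2]] with P⁻¹ = [[−2, 1], [−1, 1]], and M = P·diag(−3, −2)·P⁻¹.
Then M⁹ = P·diag(−19683, −512)·P⁻¹ = [[19683, −512], [19683, −1024]] · [[−2, 1], [−1, 1]] = [[−38854, 19171], [−38342, 18659]].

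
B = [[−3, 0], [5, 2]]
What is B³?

[[−27, 0], [35, 8]]

tr B = −1 and det B = −6, so the characteristic polynomial is λ² − (−1)λ + (−6) with roots 2 and −3.
Eigenvectors give P = [[0, −1], [1, 1]] with P⁻¹ = [[1, 1], [−1, 0]], and B = P·diag(2, −3)·P⁻¹.
Then B³ = P·diag(8, −27)·P⁻¹ = [[0, 27], [8, −27]] · [[1, 1], [−1, 0]] = [[−27, 0], [35, 8]].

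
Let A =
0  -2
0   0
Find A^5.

[[0, 0], [0, 0]]

A is strictly triangular, hence nilpotent: A^2 = 0, so A^5 = 0.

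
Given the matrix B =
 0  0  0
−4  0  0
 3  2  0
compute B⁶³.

B is strictly triangular, hence nilpotent: B³ = 0, so B⁶³ = 0.

[[0, 0, 0], [0, 0, 0], [0, 0, 0]]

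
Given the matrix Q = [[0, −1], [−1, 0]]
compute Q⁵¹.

[[0, −1], [−1, 0]]

Q² = I (check: tr Q = 0 and det Q = −1), so Q⁵¹ = Q since 51 is odd.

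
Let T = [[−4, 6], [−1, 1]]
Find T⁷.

tr T = −3 and det T = 2, so the characteristic polynomial is λ² − (−3)λ + (2) with roots −1 and −2.
Eigenvectors give P = [[−2, 3], [−1, 1]] with P⁻¹ = [[1, −3], [1, −2]], and T = P·diag(−1, −2)·P⁻¹.
Then T⁷ = P·diag(−1, −128)·P⁻¹ = [[2, −384], [1, −128]] · [[1, −3], [1, −2]] = [[−382, 762], [−127, 253]].

[[−382, 762], [−127, 253]]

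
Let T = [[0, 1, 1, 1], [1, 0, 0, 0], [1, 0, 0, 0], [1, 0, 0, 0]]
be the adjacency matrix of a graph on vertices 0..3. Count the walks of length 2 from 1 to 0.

The number of length-2 walks from vertex 1 to vertex 0 is entry (1,0) of T², where T is the adjacency matrix.
T² = [[3, 0, 0, 0], [0, 1, 1, 1], [0, 1, 1, 1], [0, 1, 1, 1]]

0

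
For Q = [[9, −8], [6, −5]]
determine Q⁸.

[[26241, −26240], [19680, −19679]]

tr Q = 4 and det Q = 3, so the characteristic polynomial is λ² − (4)λ + (3) with roots 1 and 3.
Eigenvectors give P = [[−1, −4], [−1, −3]] with P⁻¹ = [[3, −4], [−1, 1]], and Q = P·diag(1, 3)·P⁻¹.
Then Q⁸ = P·diag(1, 6561)·P⁻¹ = [[−1, −26244], [−1, −19683]] · [[3, −4], [−1, 1]] = [[26241, −26240], [19680, −19679]].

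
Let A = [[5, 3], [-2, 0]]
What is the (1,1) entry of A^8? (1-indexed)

19171

tr A = 5 and det A = 6, so the characteristic polynomial is λ² − (5)λ + (6) with roots 3 and 2.
Eigenvectors give P = [[3, -1], [-2, 1]] with P⁻¹ = [[1, 1], [2, 3]], and A = P·diag(3, 2)·P⁻¹.
Then A^8 = P·diag(6561, 256)·P⁻¹ = [[19683, -256], [-13122, 256]] · [[1, 1], [2, 3]] = [[19171, 18915], [-12610, -12354]].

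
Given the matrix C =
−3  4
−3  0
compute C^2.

[[−3, −12], [9, −12]]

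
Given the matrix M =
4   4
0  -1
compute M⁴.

[[256, 204], [0, 1]]

M² = [[16, 12], [0, 1]]
M³ = [[64, 52], [0, -1]]
M⁴ = [[256, 204], [0, 1]]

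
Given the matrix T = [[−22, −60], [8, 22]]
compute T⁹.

[[−5632, −15360], [2048, 5632]]

tr T = 0 and det T = −4, so the characteristic polynomial is λ² − (0)λ + (−4) with roots 2 and −2.
Eigenvectors give P = [[−5, −3], [2, 1]] with P⁻¹ = [[1, 3], [−2, −5]], and T = P·diag(2, −2)·P⁻¹.
Then T⁹ = P·diag(512, −512)·P⁻¹ = [[−2560, 1536], [1024, −512]] · [[1, 3], [−2, −5]] = [[−5632, −15360], [2048, 5632]].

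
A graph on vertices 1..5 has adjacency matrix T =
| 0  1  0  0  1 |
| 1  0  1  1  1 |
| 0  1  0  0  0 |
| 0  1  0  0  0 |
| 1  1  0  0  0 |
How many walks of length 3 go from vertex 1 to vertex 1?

2

The number of length-3 walks from vertex 1 to vertex 1 is entry (1,1) of T³, where T is the adjacency matrix.
T² = [[2, 1, 1, 1, 1], [1, 4, 0, 0, 1], [1, 0, 1, 1, 1], [1, 0, 1, 1, 1], [1, 1, 1, 1, 2]]
T³ = [[2, 5, 1, 1, 3], [5, 2, 4, 4, 5], [1, 4, 0, 0, 1], [1, 4, 0, 0, 1], [3, 5, 1, 1, 2]]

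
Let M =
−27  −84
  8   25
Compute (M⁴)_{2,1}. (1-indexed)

−160

tr M = −2 and det M = −3, so the characteristic polynomial is λ² − (−2)λ + (−3) with roots 1 and −3.
Eigenvectors give P = [[−3, 7], [1, −2]] with P⁻¹ = [[2, 7], [1, 3]], and M = P·diag(1, −3)·P⁻¹.
Then M⁴ = P·diag(1, 81)·P⁻¹ = [[−3, 567], [1, −162]] · [[2, 7], [1, 3]] = [[561, 1680], [−160, −479]].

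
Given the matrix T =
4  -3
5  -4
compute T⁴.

T² = I (check: tr T = 0 and det T = -1), so T⁴ = I since 4 is even.

[[1, 0], [0, 1]]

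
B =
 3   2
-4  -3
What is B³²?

B² = I (check: tr B = 0 and det B = -1), so B³² = I since 32 is even.

[[1, 0], [0, 1]]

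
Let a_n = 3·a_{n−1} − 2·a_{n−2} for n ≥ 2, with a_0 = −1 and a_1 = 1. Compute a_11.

4093

With companion matrix B = [[3, −2], [1, 0]], [a_n, a_{n−1}]ᵀ = B·[a_{n−1}, a_{n−2}]ᵀ, so [a_11, a_10]ᵀ = B¹⁰·[a_1, a_0]ᵀ.
B¹⁰ = [[2047, −2046], [1023, −1022]], giving [a_11, a_10]ᵀ = [[4093], [2045]].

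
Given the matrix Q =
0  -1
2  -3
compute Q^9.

[[510, -511], [1022, -1023]]

tr Q = -3 and det Q = 2, so the characteristic polynomial is λ² − (-3)λ + (2) with roots -2 and -1.
Eigenvectors give P = [[-1, 1], [-2, 1]] with P⁻¹ = [[1, -1], [2, -1]], and Q = P·diag(-2, -1)·P⁻¹.
Then Q^9 = P·diag(-512, -1)·P⁻¹ = [[512, -1], [1024, -1]] · [[1, -1], [2, -1]] = [[510, -511], [1022, -1023]].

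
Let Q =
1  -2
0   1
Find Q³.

[[1, -6], [0, 1]]

Q = I + N where N = [[0, -2], [0, 0]] is strictly upper-triangular, so N² = 0.
(I + N)³ = I + 3·N = [[1, -6], [0, 1]].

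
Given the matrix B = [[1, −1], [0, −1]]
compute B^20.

B² = I (check: tr B = 0 and det B = −1), so B^20 = I since 20 is even.

[[1, 0], [0, 1]]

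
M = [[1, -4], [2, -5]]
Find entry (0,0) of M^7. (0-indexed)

tr M = -4 and det M = 3, so the characteristic polynomial is λ² − (-4)λ + (3) with roots -1 and -3.
Eigenvectors give P = [[2, -1], [1, -1]] with P⁻¹ = [[1, -1], [1, -2]], and M = P·diag(-1, -3)·P⁻¹.
Then M^7 = P·diag(-1, -2187)·P⁻¹ = [[-2, 2187], [-1, 2187]] · [[1, -1], [1, -2]] = [[2185, -4372], [2186, -4373]].

2185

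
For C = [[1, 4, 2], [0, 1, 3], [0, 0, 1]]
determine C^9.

[[1, 36, 450], [0, 1, 27], [0, 0, 1]]

C = I + N where N = [[0, 4, 2], [0, 0, 3], [0, 0, 0]] is strictly upper-triangular, so N^3 = 0.
(I + N)^9 = I + 9·N + 36·N^2 = [[1, 36, 450], [0, 1, 27], [0, 0, 1]].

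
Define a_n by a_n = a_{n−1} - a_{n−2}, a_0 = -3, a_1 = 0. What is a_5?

With companion matrix Q = [[1, -1], [1, 0]], [a_n, a_{n−1}]ᵀ = Q·[a_{n−1}, a_{n−2}]ᵀ, so [a_5, a_4]ᵀ = Q^4·[a_1, a_0]ᵀ.
Q^4 = [[-1, 1], [-1, 0]], giving [a_5, a_4]ᵀ = [[-3], [0]].

-3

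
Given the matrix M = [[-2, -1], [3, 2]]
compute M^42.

[[1, 0], [0, 1]]

M² = I (check: tr M = 0 and det M = -1), so M^42 = I since 42 is even.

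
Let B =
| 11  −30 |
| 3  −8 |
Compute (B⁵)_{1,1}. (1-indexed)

311

tr B = 3 and det B = 2, so the characteristic polynomial is λ² − (3)λ + (2) with roots 1 and 2.
Eigenvectors give P = [[3, 10], [1, 3]] with P⁻¹ = [[−3, 10], [1, −3]], and B = P·diag(1, 2)·P⁻¹.
Then B⁵ = P·diag(1, 32)·P⁻¹ = [[3, 320], [1, 96]] · [[−3, 10], [1, −3]] = [[311, −930], [93, −278]].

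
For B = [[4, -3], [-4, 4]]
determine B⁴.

[[1552, -1344], [-1792, 1552]]

B² = [[28, -24], [-32, 28]]
B³ = [[208, -180], [-240, 208]]
B⁴ = [[1552, -1344], [-1792, 1552]]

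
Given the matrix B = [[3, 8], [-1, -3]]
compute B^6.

B² = I (check: tr B = 0 and det B = -1), so B^6 = I since 6 is even.

[[1, 0], [0, 1]]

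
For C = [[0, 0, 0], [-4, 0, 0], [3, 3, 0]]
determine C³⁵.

C is strictly triangular, hence nilpotent: C³ = 0, so C³⁵ = 0.

[[0, 0, 0], [0, 0, 0], [0, 0, 0]]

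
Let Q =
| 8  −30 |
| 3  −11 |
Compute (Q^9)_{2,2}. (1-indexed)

tr Q = −3 and det Q = 2, so the characteristic polynomial is λ² − (−3)λ + (2) with roots −1 and −2.
Eigenvectors give P = [[10, 3], [3, 1]] with P⁻¹ = [[1, −3], [−3, 10]], and Q = P·diag(−1, −2)·P⁻¹.
Then Q^9 = P·diag(−1, −512)·P⁻¹ = [[−10, −1536], [−3, −512]] · [[1, −3], [−3, 10]] = [[4598, −15330], [1533, −5111]].

−5111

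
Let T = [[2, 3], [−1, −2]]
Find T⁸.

[[1, 0], [0, 1]]

T² = I (check: tr T = 0 and det T = −1), so T⁸ = I since 8 is even.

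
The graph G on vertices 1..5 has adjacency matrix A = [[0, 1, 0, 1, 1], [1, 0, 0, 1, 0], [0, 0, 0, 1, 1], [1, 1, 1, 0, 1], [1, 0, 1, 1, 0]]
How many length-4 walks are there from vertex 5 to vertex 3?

The number of length-4 walks from vertex 5 to vertex 3 is entry (5,3) of A⁴, where A is the adjacency matrix.
A² = [[3, 1, 2, 2, 1], [1, 2, 1, 1, 2], [2, 1, 2, 1, 1], [2, 1, 1, 4, 2], [1, 2, 1, 2, 3]]
A³ = [[4, 5, 3, 7, 7], [5, 2, 3, 6, 3], [3, 3, 2, 6, 5], [7, 6, 6, 6, 7], [7, 3, 5, 7, 4]]
A⁴ = [[19, 11, 14, 19, 14], [11, 11, 9, 13, 14], [14, 9, 11, 13, 11], [19, 13, 13, 26, 19], [14, 14, 11, 19, 19]]

11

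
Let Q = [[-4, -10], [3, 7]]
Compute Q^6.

tr Q = 3 and det Q = 2, so the characteristic polynomial is λ² − (3)λ + (2) with roots 2 and 1.
Eigenvectors give P = [[-5, -2], [3, 1]] with P⁻¹ = [[1, 2], [-3, -5]], and Q = P·diag(2, 1)·P⁻¹.
Then Q^6 = P·diag(64, 1)·P⁻¹ = [[-320, -2], [192, 1]] · [[1, 2], [-3, -5]] = [[-314, -630], [189, 379]].

[[-314, -630], [189, 379]]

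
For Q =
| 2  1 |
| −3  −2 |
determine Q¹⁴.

Q² = I (check: tr Q = 0 and det Q = −1), so Q¹⁴ = I since 14 is even.

[[1, 0], [0, 1]]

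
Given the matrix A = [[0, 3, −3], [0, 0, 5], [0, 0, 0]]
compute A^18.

[[0, 0, 0], [0, 0, 0], [0, 0, 0]]

A is strictly triangular, hence nilpotent: A^3 = 0, so A^18 = 0.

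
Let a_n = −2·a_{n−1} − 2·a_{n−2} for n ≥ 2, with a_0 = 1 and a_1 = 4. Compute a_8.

16

With companion matrix C = [[−2, −2], [1, 0]], [a_n, a_{n−1}]ᵀ = C·[a_{n−1}, a_{n−2}]ᵀ, so [a_8, a_7]ᵀ = C^7·[a_1, a_0]ᵀ.
C^7 = [[0, 16], [−8, −16]], giving [a_8, a_7]ᵀ = [[16], [−48]].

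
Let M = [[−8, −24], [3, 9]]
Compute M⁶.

[[−8, −24], [3, 9]]

M² = M (a projection; rank 1, trace 1), so M⁶ = M.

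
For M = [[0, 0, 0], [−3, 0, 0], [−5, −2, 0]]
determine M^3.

M is strictly triangular, hence nilpotent: M^3 = 0, so M^3 = 0.

[[0, 0, 0], [0, 0, 0], [0, 0, 0]]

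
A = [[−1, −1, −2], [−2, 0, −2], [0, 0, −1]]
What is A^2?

[[3, 1, 6], [2, 2, 6], [0, 0, 1]]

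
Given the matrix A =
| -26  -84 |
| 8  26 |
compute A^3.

tr A = 0 and det A = -4, so the characteristic polynomial is λ² − (0)λ + (-4) with roots 2 and -2.
Eigenvectors give P = [[-3, -7], [1, 2]] with P⁻¹ = [[2, 7], [-1, -3]], and A = P·diag(2, -2)·P⁻¹.
Then A^3 = P·diag(8, -8)·P⁻¹ = [[-24, 56], [8, -16]] · [[2, 7], [-1, -3]] = [[-104, -336], [32, 104]].

[[-104, -336], [32, 104]]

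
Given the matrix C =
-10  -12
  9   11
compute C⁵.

[[-100, -132], [99, 131]]

tr C = 1 and det C = -2, so the characteristic polynomial is λ² − (1)λ + (-2) with roots -1 and 2.
Eigenvectors give P = [[-4, 1], [3, -1]] with P⁻¹ = [[-1, -1], [-3, -4]], and C = P·diag(-1, 2)·P⁻¹.
Then C⁵ = P·diag(-1, 32)·P⁻¹ = [[4, 32], [-3, -32]] · [[-1, -1], [-3, -4]] = [[-100, -132], [99, 131]].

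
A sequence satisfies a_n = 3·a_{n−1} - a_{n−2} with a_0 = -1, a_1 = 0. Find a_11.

With companion matrix B = [[3, -1], [1, 0]], [a_n, a_{n−1}]ᵀ = B·[a_{n−1}, a_{n−2}]ᵀ, so [a_11, a_10]ᵀ = B¹⁰·[a_1, a_0]ᵀ.
B¹⁰ = [[17711, -6765], [6765, -2584]], giving [a_11, a_10]ᵀ = [[6765], [2584]].

6765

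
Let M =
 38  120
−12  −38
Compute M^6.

tr M = 0 and det M = −4, so the characteristic polynomial is λ² − (0)λ + (−4) with roots 2 and −2.
Eigenvectors give P = [[10, 3], [−3, −1]] with P⁻¹ = [[1, 3], [−3, −10]], and M = P·diag(2, −2)·P⁻¹.
Then M^6 = P·diag(64, 64)·P⁻¹ = [[640, 192], [−192, −64]] · [[1, 3], [−3, −10]] = [[64, 0], [0, 64]].

[[64, 0], [0, 64]]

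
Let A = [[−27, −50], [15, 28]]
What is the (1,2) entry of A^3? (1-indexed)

−350

tr A = 1 and det A = −6, so the characteristic polynomial is λ² − (1)λ + (−6) with roots −2 and 3.
Eigenvectors give P = [[−2, −5], [1, 3]] with P⁻¹ = [[−3, −5], [1, 2]], and A = P·diag(−2, 3)·P⁻¹.
Then A^3 = P·diag(−8, 27)·P⁻¹ = [[16, −135], [−8, 81]] · [[−3, −5], [1, 2]] = [[−183, −350], [105, 202]].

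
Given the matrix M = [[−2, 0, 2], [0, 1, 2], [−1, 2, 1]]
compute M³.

[[−2, 0, 10], [0, 13, 10], [−5, 10, 13]]

M² = [[2, 4, −2], [−2, 5, 4], [1, 4, 3]]
M³ = [[−2, 0, 10], [0, 13, 10], [−5, 10, 13]]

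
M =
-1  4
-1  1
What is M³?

[[3, -12], [3, -3]]

M² = [[-3, 0], [0, -3]]
M³ = [[3, -12], [3, -3]]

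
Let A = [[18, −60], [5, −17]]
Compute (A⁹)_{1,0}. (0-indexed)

20195

tr A = 1 and det A = −6, so the characteristic polynomial is λ² − (1)λ + (−6) with roots −2 and 3.
Eigenvectors give P = [[3, 4], [1, 1]] with P⁻¹ = [[−1, 4], [1, −3]], and A = P·diag(−2, 3)·P⁻¹.
Then A⁹ = P·diag(−512, 19683)·P⁻¹ = [[−1536, 78732], [−512, 19683]] · [[−1, 4], [1, −3]] = [[80268, −242340], [20195, −61097]].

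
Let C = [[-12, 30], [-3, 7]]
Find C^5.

[[-2142, 6330], [-633, 1867]]

tr C = -5 and det C = 6, so the characteristic polynomial is λ² − (-5)λ + (6) with roots -3 and -2.
Eigenvectors give P = [[10, 3], [3, 1]] with P⁻¹ = [[1, -3], [-3, 10]], and C = P·diag(-3, -2)·P⁻¹.
Then C^5 = P·diag(-243, -32)·P⁻¹ = [[-2430, -96], [-729, -32]] · [[1, -3], [-3, 10]] = [[-2142, 6330], [-633, 1867]].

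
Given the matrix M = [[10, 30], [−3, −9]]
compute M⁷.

M² = M (a projection; rank 1, trace 1), so M⁷ = M.

[[10, 30], [−3, −9]]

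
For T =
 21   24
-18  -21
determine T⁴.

[[81, 0], [0, 81]]

tr T = 0 and det T = -9, so the characteristic polynomial is λ² − (0)λ + (-9) with roots 3 and -3.
Eigenvectors give P = [[-4, 1], [3, -1]] with P⁻¹ = [[-1, -1], [-3, -4]], and T = P·diag(3, -3)·P⁻¹.
Then T⁴ = P·diag(81, 81)·P⁻¹ = [[-324, 81], [243, -81]] · [[-1, -1], [-3, -4]] = [[81, 0], [0, 81]].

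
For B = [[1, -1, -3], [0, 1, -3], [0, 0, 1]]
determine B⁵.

B = I + N where N = [[0, -1, -3], [0, 0, -3], [0, 0, 0]] is strictly upper-triangular, so N³ = 0.
(I + N)⁵ = I + 5·N + 10·N² = [[1, -5, 15], [0, 1, -15], [0, 0, 1]].

[[1, -5, 15], [0, 1, -15], [0, 0, 1]]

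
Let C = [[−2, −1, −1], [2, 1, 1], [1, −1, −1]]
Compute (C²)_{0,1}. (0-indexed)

2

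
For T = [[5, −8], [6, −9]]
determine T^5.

tr T = −4 and det T = 3, so the characteristic polynomial is λ² − (−4)λ + (3) with roots −3 and −1.
Eigenvectors give P = [[1, −4], [1, −3]] with P⁻¹ = [[−3, 4], [−1, 1]], and T = P·diag(−3, −1)·P⁻¹.
Then T^5 = P·diag(−243, −1)·P⁻¹ = [[−243, 4], [−243, 3]] · [[−3, 4], [−1, 1]] = [[725, −968], [726, −969]].

[[725, −968], [726, −969]]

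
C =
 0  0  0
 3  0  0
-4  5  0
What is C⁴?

C is strictly triangular, hence nilpotent: C³ = 0, so C⁴ = 0.

[[0, 0, 0], [0, 0, 0], [0, 0, 0]]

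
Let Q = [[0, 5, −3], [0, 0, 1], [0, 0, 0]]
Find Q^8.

Q is strictly triangular, hence nilpotent: Q^3 = 0, so Q^8 = 0.

[[0, 0, 0], [0, 0, 0], [0, 0, 0]]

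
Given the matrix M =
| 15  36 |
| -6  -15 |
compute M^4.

tr M = 0 and det M = -9, so the characteristic polynomial is λ² − (0)λ + (-9) with roots -3 and 3.
Eigenvectors give P = [[-2, 3], [1, -1]] with P⁻¹ = [[1, 3], [1, 2]], and M = P·diag(-3, 3)·P⁻¹.
Then M^4 = P·diag(81, 81)·P⁻¹ = [[-162, 243], [81, -81]] · [[1, 3], [1, 2]] = [[81, 0], [0, 81]].

[[81, 0], [0, 81]]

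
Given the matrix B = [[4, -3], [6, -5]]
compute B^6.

[[-62, 63], [-126, 127]]

tr B = -1 and det B = -2, so the characteristic polynomial is λ² − (-1)λ + (-2) with roots -2 and 1.
Eigenvectors give P = [[-1, 1], [-2, 1]] with P⁻¹ = [[1, -1], [2, -1]], and B = P·diag(-2, 1)·P⁻¹.
Then B^6 = P·diag(64, 1)·P⁻¹ = [[-64, 1], [-128, 1]] · [[1, -1], [2, -1]] = [[-62, 63], [-126, 127]].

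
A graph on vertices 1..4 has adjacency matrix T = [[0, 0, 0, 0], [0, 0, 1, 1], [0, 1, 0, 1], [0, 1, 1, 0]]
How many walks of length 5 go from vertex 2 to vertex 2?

10

The number of length-5 walks from vertex 2 to vertex 2 is entry (2,2) of T^5, where T is the adjacency matrix.
T^2 = [[0, 0, 0, 0], [0, 2, 1, 1], [0, 1, 2, 1], [0, 1, 1, 2]]
T^3 = [[0, 0, 0, 0], [0, 2, 3, 3], [0, 3, 2, 3], [0, 3, 3, 2]]
T^4 = [[0, 0, 0, 0], [0, 6, 5, 5], [0, 5, 6, 5], [0, 5, 5, 6]]
T^5 = [[0, 0, 0, 0], [0, 10, 11, 11], [0, 11, 10, 11], [0, 11, 11, 10]]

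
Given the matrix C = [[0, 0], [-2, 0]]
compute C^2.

[[0, 0], [0, 0]]

C is strictly triangular, hence nilpotent: C^2 = 0, so C^2 = 0.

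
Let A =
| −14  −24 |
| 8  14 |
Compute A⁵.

tr A = 0 and det A = −4, so the characteristic polynomial is λ² − (0)λ + (−4) with roots 2 and −2.
Eigenvectors give P = [[−3, 2], [2, −1]] with P⁻¹ = [[1, 2], [2, 3]], and A = P·diag(2, −2)·P⁻¹.
Then A⁵ = P·diag(32, −32)·P⁻¹ = [[−96, −64], [64, 32]] · [[1, 2], [2, 3]] = [[−224, −384], [128, 224]].

[[−224, −384], [128, 224]]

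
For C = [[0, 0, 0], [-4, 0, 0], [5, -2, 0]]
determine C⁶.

[[0, 0, 0], [0, 0, 0], [0, 0, 0]]

C is strictly triangular, hence nilpotent: C³ = 0, so C⁶ = 0.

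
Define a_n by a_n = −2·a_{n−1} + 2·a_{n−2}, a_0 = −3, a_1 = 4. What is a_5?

272

With companion matrix B = [[−2, 2], [1, 0]], [a_n, a_{n−1}]ᵀ = B·[a_{n−1}, a_{n−2}]ᵀ, so [a_5, a_4]ᵀ = B⁴·[a_1, a_0]ᵀ.
B⁴ = [[44, −32], [−16, 12]], giving [a_5, a_4]ᵀ = [[272], [−100]].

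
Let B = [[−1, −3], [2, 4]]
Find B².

[[−5, −9], [6, 10]]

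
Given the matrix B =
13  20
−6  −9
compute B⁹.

[[118093, 196820], [−59046, −98409]]

tr B = 4 and det B = 3, so the characteristic polynomial is λ² − (4)λ + (3) with roots 1 and 3.
Eigenvectors give P = [[5, −2], [−3, 1]] with P⁻¹ = [[−1, −2], [−3, −5]], and B = P·diag(1, 3)·P⁻¹.
Then B⁹ = P·diag(1, 19683)·P⁻¹ = [[5, −39366], [−3, 19683]] · [[−1, −2], [−3, −5]] = [[118093, 196820], [−59046, −98409]].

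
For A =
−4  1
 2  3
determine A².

[[18, −1], [−2, 11]]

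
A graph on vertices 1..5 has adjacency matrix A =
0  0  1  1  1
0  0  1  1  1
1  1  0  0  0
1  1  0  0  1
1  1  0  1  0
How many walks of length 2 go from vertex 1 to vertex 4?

The number of length-2 walks from vertex 1 to vertex 4 is entry (1,4) of A^2, where A is the adjacency matrix.
A^2 = [[3, 3, 0, 1, 1], [3, 3, 0, 1, 1], [0, 0, 2, 2, 2], [1, 1, 2, 3, 2], [1, 1, 2, 2, 3]]

1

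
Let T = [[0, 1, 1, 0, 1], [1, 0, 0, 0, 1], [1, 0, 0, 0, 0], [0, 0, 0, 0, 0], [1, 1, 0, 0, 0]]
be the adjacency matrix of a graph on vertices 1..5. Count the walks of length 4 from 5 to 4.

The number of length-4 walks from vertex 5 to vertex 4 is entry (5,4) of T^4, where T is the adjacency matrix.
T^2 = [[3, 1, 0, 0, 1], [1, 2, 1, 0, 1], [0, 1, 1, 0, 1], [0, 0, 0, 0, 0], [1, 1, 1, 0, 2]]
T^3 = [[2, 4, 3, 0, 4], [4, 2, 1, 0, 3], [3, 1, 0, 0, 1], [0, 0, 0, 0, 0], [4, 3, 1, 0, 2]]
T^4 = [[11, 6, 2, 0, 6], [6, 7, 4, 0, 6], [2, 4, 3, 0, 4], [0, 0, 0, 0, 0], [6, 6, 4, 0, 7]]

0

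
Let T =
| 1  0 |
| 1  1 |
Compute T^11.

T = I + N where N = [[0, 0], [1, 0]] is strictly lower-triangular, so N^2 = 0.
(I + N)^11 = I + 11·N = [[1, 0], [11, 1]].

[[1, 0], [11, 1]]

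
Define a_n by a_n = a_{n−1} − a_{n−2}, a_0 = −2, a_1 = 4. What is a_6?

With companion matrix B = [[1, −1], [1, 0]], [a_n, a_{n−1}]ᵀ = B·[a_{n−1}, a_{n−2}]ᵀ, so [a_6, a_5]ᵀ = B^5·[a_1, a_0]ᵀ.
B^5 = [[0, 1], [−1, 1]], giving [a_6, a_5]ᵀ = [[−2], [−6]].

−2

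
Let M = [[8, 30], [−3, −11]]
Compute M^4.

[[−134, −450], [45, 151]]

tr M = −3 and det M = 2, so the characteristic polynomial is λ² − (−3)λ + (2) with roots −1 and −2.
Eigenvectors give P = [[−10, 3], [3, −1]] with P⁻¹ = [[−1, −3], [−3, −10]], and M = P·diag(−1, −2)·P⁻¹.
Then M^4 = P·diag(1, 16)·P⁻¹ = [[−10, 48], [3, −16]] · [[−1, −3], [−3, −10]] = [[−134, −450], [45, 151]].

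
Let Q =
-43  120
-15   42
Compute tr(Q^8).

tr Q = -1 and det Q = -6, so the characteristic polynomial is λ² − (-1)λ + (-6) with roots 2 and -3.
Eigenvectors give P = [[-8, 3], [-3, 1]] with P⁻¹ = [[1, -3], [3, -8]], and Q = P·diag(2, -3)·P⁻¹.
Then Q^8 = P·diag(256, 6561)·P⁻¹ = [[-2048, 19683], [-768, 6561]] · [[1, -3], [3, -8]] = [[57001, -151320], [18915, -50184]].

6817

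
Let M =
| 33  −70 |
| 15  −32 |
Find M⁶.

[[4719, −9310], [1995, −3926]]

tr M = 1 and det M = −6, so the characteristic polynomial is λ² − (1)λ + (−6) with roots 3 and −2.
Eigenvectors give P = [[−7, 2], [−3, 1]] with P⁻¹ = [[−1, 2], [−3, 7]], and M = P·diag(3, −2)·P⁻¹.
Then M⁶ = P·diag(729, 64)·P⁻¹ = [[−5103, 128], [−2187, 64]] · [[−1, 2], [−3, 7]] = [[4719, −9310], [1995, −3926]].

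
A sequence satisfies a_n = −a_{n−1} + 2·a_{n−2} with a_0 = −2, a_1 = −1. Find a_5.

9

With companion matrix A = [[−1, 2], [1, 0]], [a_n, a_{n−1}]ᵀ = A·[a_{n−1}, a_{n−2}]ᵀ, so [a_5, a_4]ᵀ = A⁴·[a_1, a_0]ᵀ.
A⁴ = [[11, −10], [−5, 6]], giving [a_5, a_4]ᵀ = [[9], [−7]].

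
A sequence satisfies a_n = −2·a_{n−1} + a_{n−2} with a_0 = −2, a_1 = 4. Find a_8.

−1970

With companion matrix M = [[−2, 1], [1, 0]], [a_n, a_{n−1}]ᵀ = M·[a_{n−1}, a_{n−2}]ᵀ, so [a_8, a_7]ᵀ = M⁷·[a_1, a_0]ᵀ.
M⁷ = [[−408, 169], [169, −70]], giving [a_8, a_7]ᵀ = [[−1970], [816]].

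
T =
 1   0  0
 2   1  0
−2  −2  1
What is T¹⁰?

T = I + N where N = [[0, 0, 0], [2, 0, 0], [−2, −2, 0]] is strictly lower-triangular, so N³ = 0.
(I + N)¹⁰ = I + 10·N + 45·N² = [[1, 0, 0], [20, 1, 0], [−200, −20, 1]].

[[1, 0, 0], [20, 1, 0], [−200, −20, 1]]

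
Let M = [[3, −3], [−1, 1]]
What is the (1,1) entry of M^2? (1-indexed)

12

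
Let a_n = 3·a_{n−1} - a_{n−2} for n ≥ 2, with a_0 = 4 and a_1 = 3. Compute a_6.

212

With companion matrix T = [[3, -1], [1, 0]], [a_n, a_{n−1}]ᵀ = T·[a_{n−1}, a_{n−2}]ᵀ, so [a_6, a_5]ᵀ = T⁵·[a_1, a_0]ᵀ.
T⁵ = [[144, -55], [55, -21]], giving [a_6, a_5]ᵀ = [[212], [81]].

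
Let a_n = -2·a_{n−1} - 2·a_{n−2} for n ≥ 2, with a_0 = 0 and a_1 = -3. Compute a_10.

96

With companion matrix B = [[-2, -2], [1, 0]], [a_n, a_{n−1}]ᵀ = B·[a_{n−1}, a_{n−2}]ᵀ, so [a_10, a_9]ᵀ = B^9·[a_1, a_0]ᵀ.
B^9 = [[-32, -32], [16, 0]], giving [a_10, a_9]ᵀ = [[96], [-48]].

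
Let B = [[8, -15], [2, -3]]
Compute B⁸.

tr B = 5 and det B = 6, so the characteristic polynomial is λ² − (5)λ + (6) with roots 3 and 2.
Eigenvectors give P = [[3, -5], [1, -2]] with P⁻¹ = [[2, -5], [1, -3]], and B = P·diag(3, 2)·P⁻¹.
Then B⁸ = P·diag(6561, 256)·P⁻¹ = [[19683, -1280], [6561, -512]] · [[2, -5], [1, -3]] = [[38086, -94575], [12610, -31269]].

[[38086, -94575], [12610, -31269]]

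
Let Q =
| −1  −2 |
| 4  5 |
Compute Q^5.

tr Q = 4 and det Q = 3, so the characteristic polynomial is λ² − (4)λ + (3) with roots 1 and 3.
Eigenvectors give P = [[−1, 1], [1, −2]] with P⁻¹ = [[−2, −1], [−1, −1]], and Q = P·diag(1, 3)·P⁻¹.
Then Q^5 = P·diag(1, 243)·P⁻¹ = [[−1, 243], [1, −486]] · [[−2, −1], [−1, −1]] = [[−241, −242], [484, 485]].

[[−241, −242], [484, 485]]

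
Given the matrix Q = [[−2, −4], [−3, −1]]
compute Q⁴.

[[364, 348], [261, 277]]

Q² = [[16, 12], [9, 13]]
Q³ = [[−68, −76], [−57, −49]]
Q⁴ = [[364, 348], [261, 277]]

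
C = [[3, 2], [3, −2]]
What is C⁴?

[[231, 50], [75, 106]]

C² = [[15, 2], [3, 10]]
C³ = [[51, 26], [39, −14]]
C⁴ = [[231, 50], [75, 106]]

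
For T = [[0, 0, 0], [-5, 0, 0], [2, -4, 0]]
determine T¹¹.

T is strictly triangular, hence nilpotent: T³ = 0, so T¹¹ = 0.

[[0, 0, 0], [0, 0, 0], [0, 0, 0]]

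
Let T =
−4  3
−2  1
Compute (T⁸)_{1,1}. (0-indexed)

tr T = −3 and det T = 2, so the characteristic polynomial is λ² − (−3)λ + (2) with roots −2 and −1.
Eigenvectors give P = [[−3, 1], [−2, 1]] with P⁻¹ = [[−1, 1], [−2, 3]], and T = P·diag(−2, −1)·P⁻¹.
Then T⁸ = P·diag(256, 1)·P⁻¹ = [[−768, 1], [−512, 1]] · [[−1, 1], [−2, 3]] = [[766, −765], [510, −509]].

−509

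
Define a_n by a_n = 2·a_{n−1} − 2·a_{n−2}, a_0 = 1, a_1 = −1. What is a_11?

With companion matrix C = [[2, −2], [1, 0]], [a_n, a_{n−1}]ᵀ = C·[a_{n−1}, a_{n−2}]ᵀ, so [a_11, a_10]ᵀ = C¹⁰·[a_1, a_0]ᵀ.
C¹⁰ = [[32, −64], [32, −32]], giving [a_11, a_10]ᵀ = [[−96], [−64]].

−96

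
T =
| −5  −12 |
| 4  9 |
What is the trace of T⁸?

6562

tr T = 4 and det T = 3, so the characteristic polynomial is λ² − (4)λ + (3) with roots 3 and 1.
Eigenvectors give P = [[−3, −2], [2, 1]] with P⁻¹ = [[1, 2], [−2, −3]], and T = P·diag(3, 1)·P⁻¹.
Then T⁸ = P·diag(6561, 1)·P⁻¹ = [[−19683, −2], [13122, 1]] · [[1, 2], [−2, −3]] = [[−19679, −39360], [13120, 26241]].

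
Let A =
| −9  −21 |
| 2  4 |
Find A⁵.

tr A = −5 and det A = 6, so the characteristic polynomial is λ² − (−5)λ + (6) with roots −2 and −3.
Eigenvectors give P = [[−3, 7], [1, −2]] with P⁻¹ = [[2, 7], [1, 3]], and A = P·diag(−2, −3)·P⁻¹.
Then A⁵ = P·diag(−32, −243)·P⁻¹ = [[96, −1701], [−32, 486]] · [[2, 7], [1, 3]] = [[−1509, −4431], [422, 1234]].

[[−1509, −4431], [422, 1234]]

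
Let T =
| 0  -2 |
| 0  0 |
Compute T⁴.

[[0, 0], [0, 0]]

T is strictly triangular, hence nilpotent: T² = 0, so T⁴ = 0.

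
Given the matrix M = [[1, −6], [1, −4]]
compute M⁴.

[[−29, 90], [−15, 46]]

tr M = −3 and det M = 2, so the characteristic polynomial is λ² − (−3)λ + (2) with roots −2 and −1.
Eigenvectors give P = [[−2, 3], [−1, 1]] with P⁻¹ = [[1, −3], [1, −2]], and M = P·diag(−2, −1)·P⁻¹.
Then M⁴ = P·diag(16, 1)·P⁻¹ = [[−32, 3], [−16, 1]] · [[1, −3], [1, −2]] = [[−29, 90], [−15, 46]].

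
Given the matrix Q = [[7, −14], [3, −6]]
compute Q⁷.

[[7, −14], [3, −6]]

Q² = Q (a projection; rank 1, trace 1), so Q⁷ = Q.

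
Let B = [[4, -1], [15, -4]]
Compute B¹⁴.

[[1, 0], [0, 1]]

B² = I (check: tr B = 0 and det B = -1), so B¹⁴ = I since 14 is even.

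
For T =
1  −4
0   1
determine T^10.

T = I + N where N = [[0, −4], [0, 0]] is strictly upper-triangular, so N^2 = 0.
(I + N)^10 = I + 10·N = [[1, −40], [0, 1]].

[[1, −40], [0, 1]]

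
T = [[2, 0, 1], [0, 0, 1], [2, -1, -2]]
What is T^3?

[[12, 0, 5], [0, 2, 5], [10, -5, -8]]

T^2 = [[6, -1, 0], [2, -1, -2], [0, 2, 5]]
T^3 = [[12, 0, 5], [0, 2, 5], [10, -5, -8]]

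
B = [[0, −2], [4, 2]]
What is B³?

B² = [[−8, −4], [8, −4]]
B³ = [[−16, 8], [−16, −24]]

[[−16, 8], [−16, −24]]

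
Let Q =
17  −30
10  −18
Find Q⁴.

tr Q = −1 and det Q = −6, so the characteristic polynomial is λ² − (−1)λ + (−6) with roots 2 and −3.
Eigenvectors give P = [[2, −3], [1, −2]] with P⁻¹ = [[2, −3], [1, −2]], and Q = P·diag(2, −3)·P⁻¹.
Then Q⁴ = P·diag(16, 81)·P⁻¹ = [[32, −243], [16, −162]] · [[2, −3], [1, −2]] = [[−179, 390], [−130, 276]].

[[−179, 390], [−130, 276]]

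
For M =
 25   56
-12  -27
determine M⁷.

tr M = -2 and det M = -3, so the characteristic polynomial is λ² − (-2)λ + (-3) with roots -3 and 1.
Eigenvectors give P = [[2, -7], [-1, 3]] with P⁻¹ = [[-3, -7], [-1, -2]], and M = P·diag(-3, 1)·P⁻¹.
Then M⁷ = P·diag(-2187, 1)·P⁻¹ = [[-4374, -7], [2187, 3]] · [[-3, -7], [-1, -2]] = [[13129, 30632], [-6564, -15315]].

[[13129, 30632], [-6564, -15315]]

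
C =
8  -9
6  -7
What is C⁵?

tr C = 1 and det C = -2, so the characteristic polynomial is λ² − (1)λ + (-2) with roots 2 and -1.
Eigenvectors give P = [[3, 1], [2, 1]] with P⁻¹ = [[1, -1], [-2, 3]], and C = P·diag(2, -1)·P⁻¹.
Then C⁵ = P·diag(32, -1)·P⁻¹ = [[96, -1], [64, -1]] · [[1, -1], [-2, 3]] = [[98, -99], [66, -67]].

[[98, -99], [66, -67]]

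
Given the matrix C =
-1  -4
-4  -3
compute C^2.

[[17, 16], [16, 25]]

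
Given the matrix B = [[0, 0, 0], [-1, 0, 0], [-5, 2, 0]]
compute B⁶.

B is strictly triangular, hence nilpotent: B³ = 0, so B⁶ = 0.

[[0, 0, 0], [0, 0, 0], [0, 0, 0]]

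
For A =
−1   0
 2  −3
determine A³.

[[−1, 0], [26, −27]]

tr A = −4 and det A = 3, so the characteristic polynomial is λ² − (−4)λ + (3) with roots −1 and −3.
Eigenvectors give P = [[1, 0], [1, −1]] with P⁻¹ = [[1, 0], [1, −1]], and A = P·diag(−1, −3)·P⁻¹.
Then A³ = P·diag(−1, −27)·P⁻¹ = [[−1, 0], [−1, 27]] · [[1, 0], [1, −1]] = [[−1, 0], [26, −27]].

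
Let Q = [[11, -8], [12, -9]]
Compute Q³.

[[83, -56], [84, -57]]

tr Q = 2 and det Q = -3, so the characteristic polynomial is λ² − (2)λ + (-3) with roots 3 and -1.
Eigenvectors give P = [[1, 2], [1, 3]] with P⁻¹ = [[3, -2], [-1, 1]], and Q = P·diag(3, -1)·P⁻¹.
Then Q³ = P·diag(27, -1)·P⁻¹ = [[27, -2], [27, -3]] · [[3, -2], [-1, 1]] = [[83, -56], [84, -57]].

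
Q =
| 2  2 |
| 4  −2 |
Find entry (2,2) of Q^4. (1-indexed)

Q^2 = [[12, 0], [0, 12]]
Q^3 = [[24, 24], [48, −24]]
Q^4 = [[144, 0], [0, 144]]

144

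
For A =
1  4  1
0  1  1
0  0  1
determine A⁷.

A = I + N where N = [[0, 4, 1], [0, 0, 1], [0, 0, 0]] is strictly upper-triangular, so N³ = 0.
(I + N)⁷ = I + 7·N + 21·N² = [[1, 28, 91], [0, 1, 7], [0, 0, 1]].

[[1, 28, 91], [0, 1, 7], [0, 0, 1]]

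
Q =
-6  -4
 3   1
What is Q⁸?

[[25476, 25220], [-18915, -18659]]

tr Q = -5 and det Q = 6, so the characteristic polynomial is λ² − (-5)λ + (6) with roots -2 and -3.
Eigenvectors give P = [[-1, 4], [1, -3]] with P⁻¹ = [[3, 4], [1, 1]], and Q = P·diag(-2, -3)·P⁻¹.
Then Q⁸ = P·diag(256, 6561)·P⁻¹ = [[-256, 26244], [256, -19683]] · [[3, 4], [1, 1]] = [[25476, 25220], [-18915, -18659]].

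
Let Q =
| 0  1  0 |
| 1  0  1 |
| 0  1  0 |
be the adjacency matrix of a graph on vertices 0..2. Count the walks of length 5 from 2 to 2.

0

The number of length-5 walks from vertex 2 to vertex 2 is entry (2,2) of Q⁵, where Q is the adjacency matrix.
Q² = [[1, 0, 1], [0, 2, 0], [1, 0, 1]]
Q³ = [[0, 2, 0], [2, 0, 2], [0, 2, 0]]
Q⁴ = [[2, 0, 2], [0, 4, 0], [2, 0, 2]]
Q⁵ = [[0, 4, 0], [4, 0, 4], [0, 4, 0]]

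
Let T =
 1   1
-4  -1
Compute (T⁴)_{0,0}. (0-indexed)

9

T² = [[-3, 0], [0, -3]]
T³ = [[-3, -3], [12, 3]]
T⁴ = [[9, 0], [0, 9]]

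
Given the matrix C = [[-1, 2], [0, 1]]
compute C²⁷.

C² = I (check: tr C = 0 and det C = -1), so C²⁷ = C since 27 is odd.

[[-1, 2], [0, 1]]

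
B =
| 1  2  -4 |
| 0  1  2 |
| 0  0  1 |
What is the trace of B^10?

3

B = I + N where N = [[0, 2, -4], [0, 0, 2], [0, 0, 0]] is strictly upper-triangular, so N^3 = 0.
(I + N)^10 = I + 10·N + 45·N^2 = [[1, 20, 140], [0, 1, 20], [0, 0, 1]].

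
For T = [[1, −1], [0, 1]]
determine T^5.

[[1, −5], [0, 1]]

T = I + N where N = [[0, −1], [0, 0]] is strictly upper-triangular, so N^2 = 0.
(I + N)^5 = I + 5·N = [[1, −5], [0, 1]].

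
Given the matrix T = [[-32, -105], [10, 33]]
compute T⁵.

tr T = 1 and det T = -6, so the characteristic polynomial is λ² − (1)λ + (-6) with roots -2 and 3.
Eigenvectors give P = [[7, -3], [-2, 1]] with P⁻¹ = [[1, 3], [2, 7]], and T = P·diag(-2, 3)·P⁻¹.
Then T⁵ = P·diag(-32, 243)·P⁻¹ = [[-224, -729], [64, 243]] · [[1, 3], [2, 7]] = [[-1682, -5775], [550, 1893]].

[[-1682, -5775], [550, 1893]]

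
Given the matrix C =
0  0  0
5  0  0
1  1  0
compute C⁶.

C is strictly triangular, hence nilpotent: C³ = 0, so C⁶ = 0.

[[0, 0, 0], [0, 0, 0], [0, 0, 0]]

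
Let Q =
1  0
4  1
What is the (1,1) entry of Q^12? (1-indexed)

Q = I + N where N = [[0, 0], [4, 0]] is strictly lower-triangular, so N^2 = 0.
(I + N)^12 = I + 12·N = [[1, 0], [48, 1]].

1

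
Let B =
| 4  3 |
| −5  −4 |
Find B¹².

B² = I (check: tr B = 0 and det B = −1), so B¹² = I since 12 is even.

[[1, 0], [0, 1]]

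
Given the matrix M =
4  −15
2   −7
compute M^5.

[[154, −465], [62, −187]]

tr M = −3 and det M = 2, so the characteristic polynomial is λ² − (−3)λ + (2) with roots −2 and −1.
Eigenvectors give P = [[−5, 3], [−2, 1]] with P⁻¹ = [[1, −3], [2, −5]], and M = P·diag(−2, −1)·P⁻¹.
Then M^5 = P·diag(−32, −1)·P⁻¹ = [[160, −3], [64, −1]] · [[1, −3], [2, −5]] = [[154, −465], [62, −187]].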